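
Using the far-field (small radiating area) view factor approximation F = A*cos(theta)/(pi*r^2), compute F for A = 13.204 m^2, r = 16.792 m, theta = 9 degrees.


cos(9 deg) = 0.98769
pi*r^2 = 885.84
F = 13.204 * 0.98769 / 885.84 = 0.014722

0.014722


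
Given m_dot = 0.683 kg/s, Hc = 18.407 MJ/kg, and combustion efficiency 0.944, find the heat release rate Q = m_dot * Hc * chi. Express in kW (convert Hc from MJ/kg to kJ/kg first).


Hc = 18.407 MJ/kg = 18.407 * 1000 kJ/kg = 18407 kJ/kg
Q = 0.683 kg/s * 18407 kJ/kg * 0.944 = 11868 kW

11868 kW


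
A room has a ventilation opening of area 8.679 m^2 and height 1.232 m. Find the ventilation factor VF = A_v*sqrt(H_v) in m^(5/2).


sqrt(H_v) = 1.1100
VF = 8.679 * 1.1100 = 9.6333 m^(5/2)

9.6333 m^(5/2)


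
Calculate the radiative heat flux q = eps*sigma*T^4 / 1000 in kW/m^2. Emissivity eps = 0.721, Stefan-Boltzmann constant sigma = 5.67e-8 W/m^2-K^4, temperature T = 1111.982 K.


T^4 = 1.5289e+12
q = 0.721 * 5.67e-8 * 1.5289e+12 / 1000 = 62.504 kW/m^2

62.504 kW/m^2


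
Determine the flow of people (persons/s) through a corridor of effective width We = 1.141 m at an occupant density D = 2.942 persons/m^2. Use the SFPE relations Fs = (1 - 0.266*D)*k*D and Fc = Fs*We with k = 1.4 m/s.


1 - 0.266*D = 1 - 0.266*2.942 = 0.21743
Fs = 0.21743 * 1.4 * 2.942 = 0.89554 persons/(s*m)
Fc = 0.89554 * 1.141 = 1.0218 persons/s

1.0218 persons/s


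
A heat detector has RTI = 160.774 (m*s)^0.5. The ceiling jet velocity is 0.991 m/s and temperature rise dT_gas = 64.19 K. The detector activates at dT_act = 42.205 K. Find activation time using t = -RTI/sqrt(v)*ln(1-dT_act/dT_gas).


dT_act/dT_gas = 0.65750
ln(1 - 0.65750) = -1.0715
t = -160.774 / sqrt(0.991) * -1.0715 = 173.05 s

173.05 s


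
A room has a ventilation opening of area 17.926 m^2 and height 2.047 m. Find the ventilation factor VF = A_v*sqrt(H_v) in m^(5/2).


sqrt(H_v) = 1.4307
VF = 17.926 * 1.4307 = 25.647 m^(5/2)

25.647 m^(5/2)


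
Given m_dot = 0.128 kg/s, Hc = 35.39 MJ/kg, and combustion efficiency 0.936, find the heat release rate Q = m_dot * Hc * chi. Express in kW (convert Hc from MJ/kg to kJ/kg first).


Hc = 35.39 MJ/kg = 35.39 * 1000 kJ/kg = 35390 kJ/kg
Q = 0.128 kg/s * 35390 kJ/kg * 0.936 = 4240.0 kW

4240.0 kW


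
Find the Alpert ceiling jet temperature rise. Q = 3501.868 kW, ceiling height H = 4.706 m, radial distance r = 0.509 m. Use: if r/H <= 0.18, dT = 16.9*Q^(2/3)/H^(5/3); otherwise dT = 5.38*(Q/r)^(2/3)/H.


r/H = 0.509 / 4.706 = 0.10816
r/H <= 0.18, so dT = 16.9*Q^(2/3)/H^(5/3)
Q^(2/3) = 230.60
H^(5/3) = 13.216
dT = 16.9 * 230.60 / 13.216 = 294.89 K

294.89 K


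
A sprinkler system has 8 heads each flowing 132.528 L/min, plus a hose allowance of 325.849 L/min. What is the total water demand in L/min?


Sprinkler demand = 8 * 132.528 = 1060.224 L/min
Total = 1060.224 + 325.849 = 1386.073 L/min

1386.073 L/min


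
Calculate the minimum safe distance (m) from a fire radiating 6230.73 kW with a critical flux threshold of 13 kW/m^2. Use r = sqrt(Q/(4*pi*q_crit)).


4*pi*q_crit = 163.36
Q/(4*pi*q_crit) = 38.140
r = sqrt(38.140) = 6.1758 m

6.1758 m


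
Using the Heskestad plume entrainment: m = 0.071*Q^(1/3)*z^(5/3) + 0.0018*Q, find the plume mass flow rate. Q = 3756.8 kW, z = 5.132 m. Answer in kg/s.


Q^(1/3) = 15.546
z^(5/3) = 15.269
First term = 0.071 * 15.546 * 15.269 = 16.853
Second term = 0.0018 * 3756.8 = 6.7622
m = 23.615 kg/s

23.615 kg/s


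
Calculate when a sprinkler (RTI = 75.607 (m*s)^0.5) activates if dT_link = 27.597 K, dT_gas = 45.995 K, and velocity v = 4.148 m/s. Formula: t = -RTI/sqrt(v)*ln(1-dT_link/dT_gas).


dT_link/dT_gas = 0.6
ln(1 - 0.6) = -0.91629
t = -75.607 / sqrt(4.148) * -0.91629 = 34.015 s

34.015 s


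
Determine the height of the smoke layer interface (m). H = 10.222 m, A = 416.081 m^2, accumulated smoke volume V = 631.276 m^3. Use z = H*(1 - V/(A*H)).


V/(A*H) = 0.14842
1 - 0.14842 = 0.85158
z = 10.222 * 0.85158 = 8.7048 m

8.7048 m


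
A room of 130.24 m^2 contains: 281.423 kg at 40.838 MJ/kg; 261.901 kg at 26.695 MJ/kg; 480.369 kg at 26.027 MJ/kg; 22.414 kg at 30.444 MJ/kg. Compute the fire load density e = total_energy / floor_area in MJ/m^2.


Total energy = 281.423*40.838 + 261.901*26.695 + 480.369*26.027 + 22.414*30.444
= 11492.75 + 6991.447 + 12502.56 + 682.3718
= 31669.14 MJ
e = 31669.14 / 130.24 = 243.16 MJ/m^2

243.16 MJ/m^2


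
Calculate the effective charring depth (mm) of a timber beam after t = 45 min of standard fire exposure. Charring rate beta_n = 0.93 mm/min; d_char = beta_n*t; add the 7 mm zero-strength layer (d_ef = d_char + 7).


d_char = 0.93 * 45 = 41.85 mm
d_ef = 41.85 + 1.0*7 = 48.85 mm

48.85 mm


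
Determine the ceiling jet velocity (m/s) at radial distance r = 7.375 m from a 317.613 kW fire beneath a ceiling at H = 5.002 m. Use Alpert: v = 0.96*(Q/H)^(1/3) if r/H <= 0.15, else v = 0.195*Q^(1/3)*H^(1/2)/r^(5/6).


r/H = 7.375 / 5.002 = 1.4744
r/H > 0.15, so v = 0.195*Q^(1/3)*H^(1/2)/r^(5/6)
Q^(1/3) = 6.8229
H^(1/2) = 2.2365
r^(5/6) = 5.2861
v = 0.195 * 6.8229 * 2.2365 / 5.2861 = 0.56291 m/s

0.56291 m/s


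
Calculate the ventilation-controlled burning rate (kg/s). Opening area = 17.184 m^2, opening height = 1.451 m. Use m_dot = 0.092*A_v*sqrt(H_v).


sqrt(H_v) = 1.2046
m_dot = 0.092 * 17.184 * 1.2046 = 1.9043 kg/s

1.9043 kg/s


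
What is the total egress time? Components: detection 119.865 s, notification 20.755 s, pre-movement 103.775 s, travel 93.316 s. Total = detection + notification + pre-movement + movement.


Total = 119.865 + 20.755 + 103.775 + 93.316 = 337.711 s

337.711 s


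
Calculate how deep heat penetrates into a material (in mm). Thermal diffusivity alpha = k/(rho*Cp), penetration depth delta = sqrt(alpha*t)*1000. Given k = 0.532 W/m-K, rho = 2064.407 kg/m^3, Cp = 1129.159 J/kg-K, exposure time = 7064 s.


alpha = 0.532 / (2064.407 * 1129.159) = 2.2822e-07 m^2/s
alpha * t = 0.0016122
delta = sqrt(0.0016122) * 1000 = 40.152 mm

40.152 mm


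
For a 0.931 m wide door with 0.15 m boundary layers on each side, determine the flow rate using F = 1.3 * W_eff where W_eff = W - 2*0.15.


W_eff = 0.931 - 0.30 = 0.631 m
F = 1.3 * 0.631 = 0.82030 persons/s

0.82030 persons/s


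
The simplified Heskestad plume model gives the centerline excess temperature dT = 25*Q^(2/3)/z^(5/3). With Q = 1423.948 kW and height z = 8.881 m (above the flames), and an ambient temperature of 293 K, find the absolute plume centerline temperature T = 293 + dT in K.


Q^(2/3) = 126.57
z^(5/3) = 38.086
dT = 25 * 126.57 / 38.086 = 83.081 K
T = 293 + 83.081 = 376.08 K

376.08 K


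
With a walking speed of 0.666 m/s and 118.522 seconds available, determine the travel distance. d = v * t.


d = 0.666 * 118.522 = 78.936 m

78.936 m


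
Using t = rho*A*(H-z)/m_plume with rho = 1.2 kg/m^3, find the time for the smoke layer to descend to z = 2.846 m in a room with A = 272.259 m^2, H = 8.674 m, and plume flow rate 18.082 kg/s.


H - z = 5.828 m
t = 1.2 * 272.259 * 5.828 / 18.082 = 105.30 s

105.30 s


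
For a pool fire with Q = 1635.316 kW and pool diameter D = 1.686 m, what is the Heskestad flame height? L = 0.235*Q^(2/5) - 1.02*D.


Q^(2/5) = 19.295
0.235 * Q^(2/5) = 4.5343
1.02 * D = 1.7197
L = 2.8146 m

2.8146 m


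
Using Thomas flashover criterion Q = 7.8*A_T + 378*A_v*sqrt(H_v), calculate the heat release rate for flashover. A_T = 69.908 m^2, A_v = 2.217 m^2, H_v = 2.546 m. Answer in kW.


7.8*A_T = 545.28
sqrt(H_v) = 1.5956
378*A_v*sqrt(H_v) = 1337.2
Q = 545.28 + 1337.2 = 1882.5 kW

1882.5 kW


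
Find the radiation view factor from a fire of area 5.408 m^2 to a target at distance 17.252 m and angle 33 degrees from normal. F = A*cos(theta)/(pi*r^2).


cos(33 deg) = 0.83867
pi*r^2 = 935.04
F = 5.408 * 0.83867 / 935.04 = 0.0048506

0.0048506


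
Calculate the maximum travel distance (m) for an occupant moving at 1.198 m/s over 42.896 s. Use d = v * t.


d = 1.198 * 42.896 = 51.389 m

51.389 m


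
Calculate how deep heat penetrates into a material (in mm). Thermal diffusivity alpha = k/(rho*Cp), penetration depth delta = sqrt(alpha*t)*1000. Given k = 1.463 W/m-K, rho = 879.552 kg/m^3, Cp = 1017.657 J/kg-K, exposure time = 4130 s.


alpha = 1.463 / (879.552 * 1017.657) = 1.6345e-06 m^2/s
alpha * t = 0.0067504
delta = sqrt(0.0067504) * 1000 = 82.161 mm

82.161 mm


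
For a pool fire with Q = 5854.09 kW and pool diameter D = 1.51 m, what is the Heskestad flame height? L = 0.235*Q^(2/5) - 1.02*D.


Q^(2/5) = 32.135
0.235 * Q^(2/5) = 7.5518
1.02 * D = 1.5402
L = 6.0116 m

6.0116 m


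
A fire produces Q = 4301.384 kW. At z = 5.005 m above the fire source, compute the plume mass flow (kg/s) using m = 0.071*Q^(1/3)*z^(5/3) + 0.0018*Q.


Q^(1/3) = 16.263
z^(5/3) = 14.644
First term = 0.071 * 16.263 * 14.644 = 16.910
Second term = 0.0018 * 4301.384 = 7.7425
m = 24.652 kg/s

24.652 kg/s


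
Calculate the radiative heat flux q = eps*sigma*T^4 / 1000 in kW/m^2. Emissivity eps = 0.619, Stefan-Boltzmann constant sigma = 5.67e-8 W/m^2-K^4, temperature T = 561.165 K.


T^4 = 9.9166e+10
q = 0.619 * 5.67e-8 * 9.9166e+10 / 1000 = 3.4805 kW/m^2

3.4805 kW/m^2


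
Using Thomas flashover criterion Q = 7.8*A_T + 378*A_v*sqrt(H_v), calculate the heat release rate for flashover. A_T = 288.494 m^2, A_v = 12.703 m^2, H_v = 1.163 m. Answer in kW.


7.8*A_T = 2250.3
sqrt(H_v) = 1.0784
378*A_v*sqrt(H_v) = 5178.3
Q = 2250.3 + 5178.3 = 7428.6 kW

7428.6 kW


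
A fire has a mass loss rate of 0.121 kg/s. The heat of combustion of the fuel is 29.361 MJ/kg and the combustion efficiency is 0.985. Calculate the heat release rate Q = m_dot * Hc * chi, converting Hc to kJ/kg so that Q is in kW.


Hc = 29.361 MJ/kg = 29.361 * 1000 kJ/kg = 29361 kJ/kg
Q = 0.121 kg/s * 29361 kJ/kg * 0.985 = 3499.4 kW

3499.4 kW


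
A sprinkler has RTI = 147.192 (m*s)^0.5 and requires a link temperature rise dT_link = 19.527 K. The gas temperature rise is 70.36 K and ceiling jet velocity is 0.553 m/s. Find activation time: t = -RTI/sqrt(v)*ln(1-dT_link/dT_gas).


dT_link/dT_gas = 0.27753
ln(1 - 0.27753) = -0.32508
t = -147.192 / sqrt(0.553) * -0.32508 = 64.344 s

64.344 s


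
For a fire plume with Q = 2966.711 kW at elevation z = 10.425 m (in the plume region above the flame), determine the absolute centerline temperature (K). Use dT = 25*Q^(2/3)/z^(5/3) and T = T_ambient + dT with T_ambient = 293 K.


Q^(2/3) = 206.47
z^(5/3) = 49.750
dT = 25 * 206.47 / 49.750 = 103.75 K
T = 293 + 103.75 = 396.75 K

396.75 K


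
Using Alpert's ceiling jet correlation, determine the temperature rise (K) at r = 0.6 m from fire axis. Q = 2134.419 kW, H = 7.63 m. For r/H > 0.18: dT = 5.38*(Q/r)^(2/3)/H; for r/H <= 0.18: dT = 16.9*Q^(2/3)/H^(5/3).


r/H = 0.6 / 7.63 = 0.078637
r/H <= 0.18, so dT = 16.9*Q^(2/3)/H^(5/3)
Q^(2/3) = 165.78
H^(5/3) = 29.572
dT = 16.9 * 165.78 / 29.572 = 94.740 K

94.740 K


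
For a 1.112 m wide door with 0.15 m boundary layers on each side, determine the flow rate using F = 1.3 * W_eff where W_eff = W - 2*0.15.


W_eff = 1.112 - 0.30 = 0.812 m
F = 1.3 * 0.812 = 1.0556 persons/s

1.0556 persons/s


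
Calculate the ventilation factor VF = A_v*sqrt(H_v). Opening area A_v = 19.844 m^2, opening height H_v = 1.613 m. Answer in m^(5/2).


sqrt(H_v) = 1.2700
VF = 19.844 * 1.2700 = 25.203 m^(5/2)

25.203 m^(5/2)


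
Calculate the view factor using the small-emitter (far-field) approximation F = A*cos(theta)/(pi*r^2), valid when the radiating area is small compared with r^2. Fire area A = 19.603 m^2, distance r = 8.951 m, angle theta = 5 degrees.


cos(5 deg) = 0.99619
pi*r^2 = 251.71
F = 19.603 * 0.99619 / 251.71 = 0.077584

0.077584


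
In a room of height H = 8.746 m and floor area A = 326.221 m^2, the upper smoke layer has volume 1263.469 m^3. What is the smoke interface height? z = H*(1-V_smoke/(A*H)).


V/(A*H) = 0.44284
1 - 0.44284 = 0.55716
z = 8.746 * 0.55716 = 4.8730 m

4.8730 m


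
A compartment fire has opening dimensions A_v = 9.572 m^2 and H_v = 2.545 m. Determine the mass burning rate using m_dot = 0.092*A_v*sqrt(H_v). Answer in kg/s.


sqrt(H_v) = 1.5953
m_dot = 0.092 * 9.572 * 1.5953 = 1.4049 kg/s

1.4049 kg/s


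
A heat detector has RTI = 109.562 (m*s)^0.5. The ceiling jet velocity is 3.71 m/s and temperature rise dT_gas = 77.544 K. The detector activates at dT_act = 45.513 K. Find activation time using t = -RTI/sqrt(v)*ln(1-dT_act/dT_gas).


dT_act/dT_gas = 0.58693
ln(1 - 0.58693) = -0.88414
t = -109.562 / sqrt(3.71) * -0.88414 = 50.292 s

50.292 s


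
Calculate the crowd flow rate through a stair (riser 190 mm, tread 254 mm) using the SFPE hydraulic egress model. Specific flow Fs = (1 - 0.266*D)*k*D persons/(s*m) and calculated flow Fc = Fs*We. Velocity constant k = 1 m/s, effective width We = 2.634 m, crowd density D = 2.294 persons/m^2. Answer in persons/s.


1 - 0.266*D = 1 - 0.266*2.294 = 0.38980
Fs = 0.38980 * 1 * 2.294 = 0.89419 persons/(s*m)
Fc = 0.89419 * 2.634 = 2.3553 persons/s

2.3553 persons/s


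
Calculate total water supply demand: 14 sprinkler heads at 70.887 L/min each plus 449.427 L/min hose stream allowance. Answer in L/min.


Sprinkler demand = 14 * 70.887 = 992.418 L/min
Total = 992.418 + 449.427 = 1441.845 L/min

1441.845 L/min


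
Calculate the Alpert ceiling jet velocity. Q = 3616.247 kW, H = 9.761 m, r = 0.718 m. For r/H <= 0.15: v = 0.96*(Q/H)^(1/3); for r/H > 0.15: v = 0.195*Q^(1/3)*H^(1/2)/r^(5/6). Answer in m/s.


r/H = 0.718 / 9.761 = 0.073558
r/H <= 0.15, so v = 0.96*(Q/H)^(1/3)
Q/H = 370.48
(Q/H)^(1/3) = 7.1822
v = 0.96 * 7.1822 = 6.8949 m/s

6.8949 m/s


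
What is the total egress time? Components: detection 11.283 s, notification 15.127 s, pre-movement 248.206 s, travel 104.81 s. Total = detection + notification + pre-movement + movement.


Total = 11.283 + 15.127 + 248.206 + 104.81 = 379.426 s

379.426 s


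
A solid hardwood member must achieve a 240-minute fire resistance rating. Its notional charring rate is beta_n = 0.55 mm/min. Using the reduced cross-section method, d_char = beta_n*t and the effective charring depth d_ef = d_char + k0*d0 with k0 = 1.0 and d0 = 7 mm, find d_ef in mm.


d_char = 0.55 * 240 = 132 mm
d_ef = 132 + 1.0*7 = 139 mm

139 mm


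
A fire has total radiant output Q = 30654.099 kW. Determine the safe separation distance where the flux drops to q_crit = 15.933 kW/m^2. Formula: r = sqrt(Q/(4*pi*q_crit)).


4*pi*q_crit = 200.22
Q/(4*pi*q_crit) = 153.10
r = sqrt(153.10) = 12.373 m

12.373 m


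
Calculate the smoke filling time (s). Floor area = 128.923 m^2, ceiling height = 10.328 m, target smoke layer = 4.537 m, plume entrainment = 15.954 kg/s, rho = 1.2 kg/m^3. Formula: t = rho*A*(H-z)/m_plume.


H - z = 5.791 m
t = 1.2 * 128.923 * 5.791 / 15.954 = 56.156 s

56.156 s


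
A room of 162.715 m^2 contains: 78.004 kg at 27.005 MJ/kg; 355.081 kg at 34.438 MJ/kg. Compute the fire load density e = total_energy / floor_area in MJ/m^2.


Total energy = 78.004*27.005 + 355.081*34.438
= 2106.498 + 12228.28
= 14334.78 MJ
e = 14334.78 / 162.715 = 88.097 MJ/m^2

88.097 MJ/m^2


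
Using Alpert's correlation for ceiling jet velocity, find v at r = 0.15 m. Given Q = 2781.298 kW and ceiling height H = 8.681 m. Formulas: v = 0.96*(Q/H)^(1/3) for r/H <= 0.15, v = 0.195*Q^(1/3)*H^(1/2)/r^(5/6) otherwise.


r/H = 0.15 / 8.681 = 0.017279
r/H <= 0.15, so v = 0.96*(Q/H)^(1/3)
Q/H = 320.39
(Q/H)^(1/3) = 6.8427
v = 0.96 * 6.8427 = 6.5690 m/s

6.5690 m/s


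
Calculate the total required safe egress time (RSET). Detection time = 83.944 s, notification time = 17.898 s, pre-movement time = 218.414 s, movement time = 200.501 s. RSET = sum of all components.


Total = 83.944 + 17.898 + 218.414 + 200.501 = 520.757 s

520.757 s


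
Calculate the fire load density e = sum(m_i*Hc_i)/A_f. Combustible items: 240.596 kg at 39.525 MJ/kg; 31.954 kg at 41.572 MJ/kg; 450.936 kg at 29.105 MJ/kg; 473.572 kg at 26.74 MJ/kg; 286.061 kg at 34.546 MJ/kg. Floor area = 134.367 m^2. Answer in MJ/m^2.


Total energy = 240.596*39.525 + 31.954*41.572 + 450.936*29.105 + 473.572*26.74 + 286.061*34.546
= 9509.557 + 1328.392 + 13124.49 + 12663.32 + 9882.263
= 46508.02 MJ
e = 46508.02 / 134.367 = 346.13 MJ/m^2

346.13 MJ/m^2


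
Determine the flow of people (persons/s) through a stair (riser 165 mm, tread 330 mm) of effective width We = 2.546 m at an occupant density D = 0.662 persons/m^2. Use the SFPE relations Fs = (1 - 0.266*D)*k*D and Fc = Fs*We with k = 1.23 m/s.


1 - 0.266*D = 1 - 0.266*0.662 = 0.82391
Fs = 0.82391 * 1.23 * 0.662 = 0.67088 persons/(s*m)
Fc = 0.67088 * 2.546 = 1.7080 persons/s

1.7080 persons/s


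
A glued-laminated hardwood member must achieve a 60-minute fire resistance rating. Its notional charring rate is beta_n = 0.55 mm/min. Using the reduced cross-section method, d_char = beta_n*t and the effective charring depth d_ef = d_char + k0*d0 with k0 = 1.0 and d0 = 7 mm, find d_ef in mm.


d_char = 0.55 * 60 = 33 mm
d_ef = 33 + 1.0*7 = 40 mm

40 mm


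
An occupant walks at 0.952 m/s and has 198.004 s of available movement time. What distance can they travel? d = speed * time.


d = 0.952 * 198.004 = 188.50 m

188.50 m


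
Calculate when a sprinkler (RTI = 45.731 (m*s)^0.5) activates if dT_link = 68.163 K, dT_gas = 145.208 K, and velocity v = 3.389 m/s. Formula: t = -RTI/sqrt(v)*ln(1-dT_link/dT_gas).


dT_link/dT_gas = 0.46942
ln(1 - 0.46942) = -0.63378
t = -45.731 / sqrt(3.389) * -0.63378 = 15.744 s

15.744 s


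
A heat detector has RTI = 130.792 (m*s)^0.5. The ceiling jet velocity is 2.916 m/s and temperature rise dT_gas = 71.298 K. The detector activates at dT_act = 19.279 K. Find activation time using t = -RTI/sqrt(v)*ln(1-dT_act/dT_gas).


dT_act/dT_gas = 0.27040
ln(1 - 0.27040) = -0.31526
t = -130.792 / sqrt(2.916) * -0.31526 = 24.147 s

24.147 s


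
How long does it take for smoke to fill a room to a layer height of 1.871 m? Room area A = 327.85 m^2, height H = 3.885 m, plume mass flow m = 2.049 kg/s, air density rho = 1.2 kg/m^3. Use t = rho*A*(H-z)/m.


H - z = 2.014 m
t = 1.2 * 327.85 * 2.014 / 2.049 = 386.70 s

386.70 s


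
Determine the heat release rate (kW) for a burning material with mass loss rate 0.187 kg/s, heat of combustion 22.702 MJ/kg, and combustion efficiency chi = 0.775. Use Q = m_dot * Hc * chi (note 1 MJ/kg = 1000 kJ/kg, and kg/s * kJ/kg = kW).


Hc = 22.702 MJ/kg = 22.702 * 1000 kJ/kg = 22702 kJ/kg
Q = 0.187 kg/s * 22702 kJ/kg * 0.775 = 3290.1 kW

3290.1 kW


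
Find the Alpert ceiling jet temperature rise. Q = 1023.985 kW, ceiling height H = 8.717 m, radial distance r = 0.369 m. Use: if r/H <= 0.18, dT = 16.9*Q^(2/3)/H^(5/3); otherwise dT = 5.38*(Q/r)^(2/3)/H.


r/H = 0.369 / 8.717 = 0.042331
r/H <= 0.18, so dT = 16.9*Q^(2/3)/H^(5/3)
Q^(2/3) = 101.59
H^(5/3) = 36.921
dT = 16.9 * 101.59 / 36.921 = 46.502 K

46.502 K


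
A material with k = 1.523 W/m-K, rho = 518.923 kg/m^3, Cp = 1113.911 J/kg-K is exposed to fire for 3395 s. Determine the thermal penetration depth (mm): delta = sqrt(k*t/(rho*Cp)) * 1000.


alpha = 1.523 / (518.923 * 1113.911) = 2.6348e-06 m^2/s
alpha * t = 0.0089451
delta = sqrt(0.0089451) * 1000 = 94.579 mm

94.579 mm


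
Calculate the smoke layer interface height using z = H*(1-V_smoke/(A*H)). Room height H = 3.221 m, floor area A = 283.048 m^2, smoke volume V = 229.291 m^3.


V/(A*H) = 0.25150
1 - 0.25150 = 0.74850
z = 3.221 * 0.74850 = 2.4109 m

2.4109 m


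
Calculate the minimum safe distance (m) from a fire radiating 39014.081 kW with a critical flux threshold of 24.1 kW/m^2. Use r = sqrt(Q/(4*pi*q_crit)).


4*pi*q_crit = 302.85
Q/(4*pi*q_crit) = 128.82
r = sqrt(128.82) = 11.350 m

11.350 m


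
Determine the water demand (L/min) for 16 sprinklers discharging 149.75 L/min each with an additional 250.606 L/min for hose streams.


Sprinkler demand = 16 * 149.75 = 2396 L/min
Total = 2396 + 250.606 = 2646.606 L/min

2646.606 L/min


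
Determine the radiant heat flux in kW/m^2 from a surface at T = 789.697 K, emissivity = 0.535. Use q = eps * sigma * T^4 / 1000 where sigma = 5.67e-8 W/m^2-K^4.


T^4 = 3.8890e+11
q = 0.535 * 5.67e-8 * 3.8890e+11 / 1000 = 11.797 kW/m^2

11.797 kW/m^2


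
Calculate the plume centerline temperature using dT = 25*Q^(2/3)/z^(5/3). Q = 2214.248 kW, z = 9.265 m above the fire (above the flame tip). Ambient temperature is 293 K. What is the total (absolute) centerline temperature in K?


Q^(2/3) = 169.88
z^(5/3) = 40.870
dT = 25 * 169.88 / 40.870 = 103.92 K
T = 293 + 103.92 = 396.92 K

396.92 K


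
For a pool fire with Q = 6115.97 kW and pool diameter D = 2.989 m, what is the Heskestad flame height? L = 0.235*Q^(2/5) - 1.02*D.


Q^(2/5) = 32.703
0.235 * Q^(2/5) = 7.6852
1.02 * D = 3.0488
L = 4.6364 m

4.6364 m


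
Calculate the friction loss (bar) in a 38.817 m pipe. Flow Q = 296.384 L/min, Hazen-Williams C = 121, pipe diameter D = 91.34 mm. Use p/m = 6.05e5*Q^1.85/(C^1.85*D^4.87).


Q^1.85 = 37405
C^1.85 = 7131.0
D^4.87 = 3.5352e+09
p/m = 0.00089767 bar/m
p_total = 0.00089767 * 38.817 = 0.034845 bar

0.034845 bar


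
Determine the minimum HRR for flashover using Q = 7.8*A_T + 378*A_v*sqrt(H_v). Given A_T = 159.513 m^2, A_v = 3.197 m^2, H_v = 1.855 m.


7.8*A_T = 1244.2
sqrt(H_v) = 1.3620
378*A_v*sqrt(H_v) = 1645.9
Q = 1244.2 + 1645.9 = 2890.1 kW

2890.1 kW


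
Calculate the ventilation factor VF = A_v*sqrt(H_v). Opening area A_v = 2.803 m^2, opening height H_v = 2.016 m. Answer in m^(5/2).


sqrt(H_v) = 1.4199
VF = 2.803 * 1.4199 = 3.9799 m^(5/2)

3.9799 m^(5/2)


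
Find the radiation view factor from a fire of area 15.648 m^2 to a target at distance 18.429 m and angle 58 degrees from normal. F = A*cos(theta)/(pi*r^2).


cos(58 deg) = 0.52992
pi*r^2 = 1067.0
F = 15.648 * 0.52992 / 1067.0 = 0.0077717

0.0077717


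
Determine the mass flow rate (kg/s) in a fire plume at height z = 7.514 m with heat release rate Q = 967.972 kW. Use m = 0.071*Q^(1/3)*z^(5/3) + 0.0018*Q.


Q^(1/3) = 9.8921
z^(5/3) = 28.826
First term = 0.071 * 9.8921 * 28.826 = 20.246
Second term = 0.0018 * 967.972 = 1.7423
m = 21.988 kg/s

21.988 kg/s


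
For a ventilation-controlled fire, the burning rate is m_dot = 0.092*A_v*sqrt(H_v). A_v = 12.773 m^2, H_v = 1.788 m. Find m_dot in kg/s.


sqrt(H_v) = 1.3372
m_dot = 0.092 * 12.773 * 1.3372 = 1.5713 kg/s

1.5713 kg/s


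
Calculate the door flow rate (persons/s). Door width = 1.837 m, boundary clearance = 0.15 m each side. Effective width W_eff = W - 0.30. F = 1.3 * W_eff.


W_eff = 1.837 - 0.30 = 1.537 m
F = 1.3 * 1.537 = 1.9981 persons/s

1.9981 persons/s


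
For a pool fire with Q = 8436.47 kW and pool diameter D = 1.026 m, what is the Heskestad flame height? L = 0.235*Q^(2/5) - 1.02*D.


Q^(2/5) = 37.193
0.235 * Q^(2/5) = 8.7404
1.02 * D = 1.0465
L = 7.6939 m

7.6939 m


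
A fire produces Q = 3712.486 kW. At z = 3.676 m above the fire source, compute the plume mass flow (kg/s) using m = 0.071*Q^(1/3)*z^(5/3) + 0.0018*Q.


Q^(1/3) = 15.484
z^(5/3) = 8.7557
First term = 0.071 * 15.484 * 8.7557 = 9.6259
Second term = 0.0018 * 3712.486 = 6.6825
m = 16.308 kg/s

16.308 kg/s


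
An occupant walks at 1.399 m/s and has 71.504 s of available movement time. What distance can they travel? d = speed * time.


d = 1.399 * 71.504 = 100.03 m

100.03 m


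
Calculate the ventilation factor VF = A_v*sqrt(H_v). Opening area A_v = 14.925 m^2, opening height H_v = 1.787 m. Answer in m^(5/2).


sqrt(H_v) = 1.3368
VF = 14.925 * 1.3368 = 19.952 m^(5/2)

19.952 m^(5/2)


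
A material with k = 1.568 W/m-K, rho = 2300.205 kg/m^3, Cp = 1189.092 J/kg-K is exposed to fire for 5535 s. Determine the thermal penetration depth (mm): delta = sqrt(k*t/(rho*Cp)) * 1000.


alpha = 1.568 / (2300.205 * 1189.092) = 5.7328e-07 m^2/s
alpha * t = 0.0031731
delta = sqrt(0.0031731) * 1000 = 56.330 mm

56.330 mm


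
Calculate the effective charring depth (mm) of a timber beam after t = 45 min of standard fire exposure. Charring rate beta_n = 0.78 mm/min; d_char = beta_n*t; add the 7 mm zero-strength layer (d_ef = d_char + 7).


d_char = 0.78 * 45 = 35.1 mm
d_ef = 35.1 + 1.0*7 = 42.1 mm

42.1 mm


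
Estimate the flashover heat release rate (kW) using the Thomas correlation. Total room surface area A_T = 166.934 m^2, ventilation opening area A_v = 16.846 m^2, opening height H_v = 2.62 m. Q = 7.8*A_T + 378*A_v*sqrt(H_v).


7.8*A_T = 1302.1
sqrt(H_v) = 1.6186
378*A_v*sqrt(H_v) = 10307
Q = 1302.1 + 10307 = 11609 kW

11609 kW


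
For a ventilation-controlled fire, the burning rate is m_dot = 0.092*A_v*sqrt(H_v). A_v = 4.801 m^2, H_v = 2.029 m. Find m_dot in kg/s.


sqrt(H_v) = 1.4244
m_dot = 0.092 * 4.801 * 1.4244 = 0.62916 kg/s

0.62916 kg/s


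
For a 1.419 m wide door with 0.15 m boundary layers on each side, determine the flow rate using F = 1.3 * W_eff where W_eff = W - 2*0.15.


W_eff = 1.419 - 0.30 = 1.119 m
F = 1.3 * 1.119 = 1.4547 persons/s

1.4547 persons/s


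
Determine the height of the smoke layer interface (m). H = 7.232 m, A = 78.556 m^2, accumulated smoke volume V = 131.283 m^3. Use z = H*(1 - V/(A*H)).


V/(A*H) = 0.23108
1 - 0.23108 = 0.76892
z = 7.232 * 0.76892 = 5.5608 m

5.5608 m


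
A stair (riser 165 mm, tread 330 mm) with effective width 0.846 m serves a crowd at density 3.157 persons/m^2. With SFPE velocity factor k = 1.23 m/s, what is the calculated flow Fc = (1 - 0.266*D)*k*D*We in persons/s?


1 - 0.266*D = 1 - 0.266*3.157 = 0.16024
Fs = 0.16024 * 1.23 * 3.157 = 0.62222 persons/(s*m)
Fc = 0.62222 * 0.846 = 0.52640 persons/s

0.52640 persons/s


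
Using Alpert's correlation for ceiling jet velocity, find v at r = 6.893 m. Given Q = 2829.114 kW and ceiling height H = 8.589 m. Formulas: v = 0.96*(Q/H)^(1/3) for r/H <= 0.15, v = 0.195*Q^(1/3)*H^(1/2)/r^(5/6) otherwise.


r/H = 6.893 / 8.589 = 0.80254
r/H > 0.15, so v = 0.195*Q^(1/3)*H^(1/2)/r^(5/6)
Q^(1/3) = 14.143
H^(1/2) = 2.9307
r^(5/6) = 4.9966
v = 0.195 * 14.143 * 2.9307 / 4.9966 = 1.6176 m/s

1.6176 m/s


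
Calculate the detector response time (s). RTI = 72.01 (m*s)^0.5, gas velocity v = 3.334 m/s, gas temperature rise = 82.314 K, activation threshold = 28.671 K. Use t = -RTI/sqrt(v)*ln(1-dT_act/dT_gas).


dT_act/dT_gas = 0.34831
ln(1 - 0.34831) = -0.42819
t = -72.01 / sqrt(3.334) * -0.42819 = 16.887 s

16.887 s


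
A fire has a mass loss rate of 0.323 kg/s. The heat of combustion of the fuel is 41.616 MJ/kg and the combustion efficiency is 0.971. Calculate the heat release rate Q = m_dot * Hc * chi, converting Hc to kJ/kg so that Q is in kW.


Hc = 41.616 MJ/kg = 41.616 * 1000 kJ/kg = 41616 kJ/kg
Q = 0.323 kg/s * 41616 kJ/kg * 0.971 = 13052 kW

13052 kW


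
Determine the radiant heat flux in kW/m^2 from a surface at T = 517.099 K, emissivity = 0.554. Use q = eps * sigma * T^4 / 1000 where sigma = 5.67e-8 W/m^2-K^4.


T^4 = 7.1498e+10
q = 0.554 * 5.67e-8 * 7.1498e+10 / 1000 = 2.2459 kW/m^2

2.2459 kW/m^2


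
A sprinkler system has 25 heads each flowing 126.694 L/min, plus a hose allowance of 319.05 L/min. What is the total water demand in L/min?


Sprinkler demand = 25 * 126.694 = 3167.35 L/min
Total = 3167.35 + 319.05 = 3486.4 L/min

3486.4 L/min


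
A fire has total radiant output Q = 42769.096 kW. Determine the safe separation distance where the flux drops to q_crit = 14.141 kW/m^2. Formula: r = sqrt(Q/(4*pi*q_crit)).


4*pi*q_crit = 177.70
Q/(4*pi*q_crit) = 240.68
r = sqrt(240.68) = 15.514 m

15.514 m


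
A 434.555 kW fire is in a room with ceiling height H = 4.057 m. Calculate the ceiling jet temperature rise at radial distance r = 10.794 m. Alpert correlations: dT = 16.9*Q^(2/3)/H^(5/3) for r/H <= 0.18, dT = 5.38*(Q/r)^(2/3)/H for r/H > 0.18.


r/H = 10.794 / 4.057 = 2.6606
r/H > 0.18, so dT = 5.38*(Q/r)^(2/3)/H
Q/r = 40.259
(Q/r)^(2/3) = 11.746
dT = 5.38 * 11.746 / 4.057 = 15.577 K

15.577 K


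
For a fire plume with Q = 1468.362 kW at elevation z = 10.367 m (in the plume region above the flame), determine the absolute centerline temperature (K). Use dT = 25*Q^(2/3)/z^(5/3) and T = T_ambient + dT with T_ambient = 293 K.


Q^(2/3) = 129.19
z^(5/3) = 49.290
dT = 25 * 129.19 / 49.290 = 65.525 K
T = 293 + 65.525 = 358.52 K

358.52 K


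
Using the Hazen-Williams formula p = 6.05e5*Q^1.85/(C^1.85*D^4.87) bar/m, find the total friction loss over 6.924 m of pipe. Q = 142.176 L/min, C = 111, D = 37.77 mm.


Q^1.85 = 9610.1
C^1.85 = 6079.2
D^4.87 = 4.7941e+07
p/m = 0.019949 bar/m
p_total = 0.019949 * 6.924 = 0.13813 bar

0.13813 bar


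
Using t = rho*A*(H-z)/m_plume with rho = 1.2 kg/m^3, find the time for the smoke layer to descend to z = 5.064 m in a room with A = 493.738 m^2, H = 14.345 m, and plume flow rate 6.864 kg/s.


H - z = 9.281 m
t = 1.2 * 493.738 * 9.281 / 6.864 = 801.12 s

801.12 s


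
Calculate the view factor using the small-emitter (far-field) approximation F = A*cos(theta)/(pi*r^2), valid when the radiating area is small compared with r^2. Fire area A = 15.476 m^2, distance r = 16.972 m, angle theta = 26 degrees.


cos(26 deg) = 0.89879
pi*r^2 = 904.93
F = 15.476 * 0.89879 / 904.93 = 0.015371

0.015371


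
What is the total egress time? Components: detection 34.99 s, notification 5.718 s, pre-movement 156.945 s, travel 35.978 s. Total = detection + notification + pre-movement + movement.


Total = 34.99 + 5.718 + 156.945 + 35.978 = 233.631 s

233.631 s


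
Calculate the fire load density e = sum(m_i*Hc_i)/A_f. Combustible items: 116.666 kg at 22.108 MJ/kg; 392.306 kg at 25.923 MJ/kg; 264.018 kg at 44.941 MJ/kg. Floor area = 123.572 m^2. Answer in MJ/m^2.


Total energy = 116.666*22.108 + 392.306*25.923 + 264.018*44.941
= 2579.252 + 10169.75 + 11865.23
= 24614.23 MJ
e = 24614.23 / 123.572 = 199.19 MJ/m^2

199.19 MJ/m^2


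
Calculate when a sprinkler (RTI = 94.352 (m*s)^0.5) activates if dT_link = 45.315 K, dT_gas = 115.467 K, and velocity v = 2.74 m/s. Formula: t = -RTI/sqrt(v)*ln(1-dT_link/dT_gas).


dT_link/dT_gas = 0.39245
ln(1 - 0.39245) = -0.49832
t = -94.352 / sqrt(2.74) * -0.49832 = 28.404 s

28.404 s


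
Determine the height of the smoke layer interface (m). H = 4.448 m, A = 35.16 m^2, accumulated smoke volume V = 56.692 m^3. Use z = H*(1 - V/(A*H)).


V/(A*H) = 0.36250
1 - 0.36250 = 0.63750
z = 4.448 * 0.63750 = 2.8356 m

2.8356 m


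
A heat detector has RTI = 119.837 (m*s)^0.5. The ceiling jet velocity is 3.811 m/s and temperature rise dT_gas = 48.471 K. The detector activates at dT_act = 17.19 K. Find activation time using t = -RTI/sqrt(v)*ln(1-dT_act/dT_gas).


dT_act/dT_gas = 0.35465
ln(1 - 0.35465) = -0.43795
t = -119.837 / sqrt(3.811) * -0.43795 = 26.884 s

26.884 s


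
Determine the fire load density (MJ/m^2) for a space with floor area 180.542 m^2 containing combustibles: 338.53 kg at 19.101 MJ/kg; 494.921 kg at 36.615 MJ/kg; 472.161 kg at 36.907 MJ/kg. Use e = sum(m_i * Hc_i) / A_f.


Total energy = 338.53*19.101 + 494.921*36.615 + 472.161*36.907
= 6466.262 + 18121.53 + 17426.05
= 42013.84 MJ
e = 42013.84 / 180.542 = 232.71 MJ/m^2

232.71 MJ/m^2


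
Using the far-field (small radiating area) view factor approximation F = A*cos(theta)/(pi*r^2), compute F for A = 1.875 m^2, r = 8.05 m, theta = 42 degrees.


cos(42 deg) = 0.74314
pi*r^2 = 203.58
F = 1.875 * 0.74314 / 203.58 = 0.0068444

0.0068444


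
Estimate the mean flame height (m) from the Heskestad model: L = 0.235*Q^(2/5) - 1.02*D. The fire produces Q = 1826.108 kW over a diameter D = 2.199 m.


Q^(2/5) = 20.166
0.235 * Q^(2/5) = 4.7389
1.02 * D = 2.2430
L = 2.4959 m

2.4959 m


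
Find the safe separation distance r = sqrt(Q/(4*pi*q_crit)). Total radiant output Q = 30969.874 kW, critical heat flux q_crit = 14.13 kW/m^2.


4*pi*q_crit = 177.56
Q/(4*pi*q_crit) = 174.42
r = sqrt(174.42) = 13.207 m

13.207 m


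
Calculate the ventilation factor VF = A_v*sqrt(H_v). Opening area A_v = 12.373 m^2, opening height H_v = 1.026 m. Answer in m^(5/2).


sqrt(H_v) = 1.0129
VF = 12.373 * 1.0129 = 12.533 m^(5/2)

12.533 m^(5/2)


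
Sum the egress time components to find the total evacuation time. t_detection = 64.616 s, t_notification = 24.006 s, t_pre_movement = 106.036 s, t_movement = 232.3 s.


Total = 64.616 + 24.006 + 106.036 + 232.3 = 426.958 s

426.958 s


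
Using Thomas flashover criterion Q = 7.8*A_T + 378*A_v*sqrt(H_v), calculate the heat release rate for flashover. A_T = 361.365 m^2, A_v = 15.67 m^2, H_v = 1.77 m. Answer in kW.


7.8*A_T = 2818.647
sqrt(H_v) = 1.3304
378*A_v*sqrt(H_v) = 7880.4
Q = 2818.647 + 7880.4 = 10699 kW

10699 kW


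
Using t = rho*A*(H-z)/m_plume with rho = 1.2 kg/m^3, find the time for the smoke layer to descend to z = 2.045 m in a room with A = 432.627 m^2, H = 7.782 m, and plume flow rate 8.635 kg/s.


H - z = 5.737 m
t = 1.2 * 432.627 * 5.737 / 8.635 = 344.92 s

344.92 s


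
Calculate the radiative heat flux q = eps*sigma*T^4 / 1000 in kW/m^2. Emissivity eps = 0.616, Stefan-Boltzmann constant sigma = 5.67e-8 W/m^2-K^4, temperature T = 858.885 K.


T^4 = 5.4418e+11
q = 0.616 * 5.67e-8 * 5.4418e+11 / 1000 = 19.007 kW/m^2

19.007 kW/m^2


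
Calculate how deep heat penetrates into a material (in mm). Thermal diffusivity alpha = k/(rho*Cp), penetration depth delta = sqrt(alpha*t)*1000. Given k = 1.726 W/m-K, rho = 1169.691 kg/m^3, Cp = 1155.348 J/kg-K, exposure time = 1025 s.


alpha = 1.726 / (1169.691 * 1155.348) = 1.2772e-06 m^2/s
alpha * t = 0.0013091
delta = sqrt(0.0013091) * 1000 = 36.182 mm

36.182 mm


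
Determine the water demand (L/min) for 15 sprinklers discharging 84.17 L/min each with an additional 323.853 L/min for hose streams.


Sprinkler demand = 15 * 84.17 = 1262.55 L/min
Total = 1262.55 + 323.853 = 1586.403 L/min

1586.403 L/min


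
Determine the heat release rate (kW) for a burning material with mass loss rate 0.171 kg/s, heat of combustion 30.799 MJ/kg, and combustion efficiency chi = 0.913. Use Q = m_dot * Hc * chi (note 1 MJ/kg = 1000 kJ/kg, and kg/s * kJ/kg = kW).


Hc = 30.799 MJ/kg = 30.799 * 1000 kJ/kg = 30799 kJ/kg
Q = 0.171 kg/s * 30799 kJ/kg * 0.913 = 4808.4 kW

4808.4 kW


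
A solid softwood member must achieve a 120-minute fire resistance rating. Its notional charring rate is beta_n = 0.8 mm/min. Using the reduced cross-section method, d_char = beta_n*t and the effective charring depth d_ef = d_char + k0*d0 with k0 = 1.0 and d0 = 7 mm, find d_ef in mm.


d_char = 0.8 * 120 = 96 mm
d_ef = 96 + 1.0*7 = 103 mm

103 mm


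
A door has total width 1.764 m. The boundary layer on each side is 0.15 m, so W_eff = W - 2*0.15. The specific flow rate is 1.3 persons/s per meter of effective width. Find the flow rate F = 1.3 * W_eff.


W_eff = 1.764 - 0.30 = 1.464 m
F = 1.3 * 1.464 = 1.9032 persons/s

1.9032 persons/s


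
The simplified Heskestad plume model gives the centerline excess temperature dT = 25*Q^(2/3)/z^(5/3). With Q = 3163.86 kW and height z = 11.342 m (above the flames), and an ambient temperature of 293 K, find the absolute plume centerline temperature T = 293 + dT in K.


Q^(2/3) = 215.52
z^(5/3) = 57.255
dT = 25 * 215.52 / 57.255 = 94.103 K
T = 293 + 94.103 = 387.10 K

387.10 K


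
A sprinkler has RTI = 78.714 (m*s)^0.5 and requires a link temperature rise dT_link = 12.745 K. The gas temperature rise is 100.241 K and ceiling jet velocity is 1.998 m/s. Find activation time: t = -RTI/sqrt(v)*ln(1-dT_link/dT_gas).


dT_link/dT_gas = 0.12714
ln(1 - 0.12714) = -0.13598
t = -78.714 / sqrt(1.998) * -0.13598 = 7.5726 s

7.5726 s


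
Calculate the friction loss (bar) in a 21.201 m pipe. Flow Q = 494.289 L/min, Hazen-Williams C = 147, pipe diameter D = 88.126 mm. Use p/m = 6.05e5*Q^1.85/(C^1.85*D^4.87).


Q^1.85 = 96353
C^1.85 = 10222
D^4.87 = 2.9693e+09
p/m = 0.0019206 bar/m
p_total = 0.0019206 * 21.201 = 0.040718 bar

0.040718 bar


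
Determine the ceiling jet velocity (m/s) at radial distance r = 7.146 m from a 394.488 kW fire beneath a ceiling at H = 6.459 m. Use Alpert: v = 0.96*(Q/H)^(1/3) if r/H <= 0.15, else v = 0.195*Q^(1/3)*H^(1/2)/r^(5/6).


r/H = 7.146 / 6.459 = 1.1064
r/H > 0.15, so v = 0.195*Q^(1/3)*H^(1/2)/r^(5/6)
Q^(1/3) = 7.3341
H^(1/2) = 2.5415
r^(5/6) = 5.1490
v = 0.195 * 7.3341 * 2.5415 / 5.1490 = 0.70590 m/s

0.70590 m/s


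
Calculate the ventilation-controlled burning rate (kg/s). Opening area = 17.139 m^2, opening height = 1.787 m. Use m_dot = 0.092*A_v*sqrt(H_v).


sqrt(H_v) = 1.3368
m_dot = 0.092 * 17.139 * 1.3368 = 2.1078 kg/s

2.1078 kg/s


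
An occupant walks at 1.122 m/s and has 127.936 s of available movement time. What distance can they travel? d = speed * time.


d = 1.122 * 127.936 = 143.54 m

143.54 m


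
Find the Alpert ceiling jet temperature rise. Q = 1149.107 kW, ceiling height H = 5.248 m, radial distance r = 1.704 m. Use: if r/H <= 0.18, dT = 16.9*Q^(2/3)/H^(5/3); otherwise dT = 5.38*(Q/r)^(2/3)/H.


r/H = 1.704 / 5.248 = 0.32470
r/H > 0.18, so dT = 5.38*(Q/r)^(2/3)/H
Q/r = 674.36
(Q/r)^(2/3) = 76.900
dT = 5.38 * 76.900 / 5.248 = 78.834 K

78.834 K


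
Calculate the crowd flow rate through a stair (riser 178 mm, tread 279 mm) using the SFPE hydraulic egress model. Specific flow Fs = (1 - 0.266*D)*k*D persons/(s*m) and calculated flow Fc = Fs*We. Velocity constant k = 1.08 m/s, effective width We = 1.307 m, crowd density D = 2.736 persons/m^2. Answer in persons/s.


1 - 0.266*D = 1 - 0.266*2.736 = 0.27222
Fs = 0.27222 * 1.08 * 2.736 = 0.80439 persons/(s*m)
Fc = 0.80439 * 1.307 = 1.0513 persons/s

1.0513 persons/s


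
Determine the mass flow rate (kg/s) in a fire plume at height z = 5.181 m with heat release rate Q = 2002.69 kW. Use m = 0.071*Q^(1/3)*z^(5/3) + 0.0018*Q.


Q^(1/3) = 12.605
z^(5/3) = 15.513
First term = 0.071 * 12.605 * 15.513 = 13.883
Second term = 0.0018 * 2002.69 = 3.6048
m = 17.488 kg/s

17.488 kg/s


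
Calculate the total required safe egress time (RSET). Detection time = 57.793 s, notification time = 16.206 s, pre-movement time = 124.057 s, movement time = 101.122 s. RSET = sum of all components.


Total = 57.793 + 16.206 + 124.057 + 101.122 = 299.178 s

299.178 s


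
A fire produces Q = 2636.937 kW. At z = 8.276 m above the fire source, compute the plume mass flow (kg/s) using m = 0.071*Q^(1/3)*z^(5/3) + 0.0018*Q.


Q^(1/3) = 13.815
z^(5/3) = 33.861
First term = 0.071 * 13.815 * 33.861 = 33.214
Second term = 0.0018 * 2636.937 = 4.7465
m = 37.961 kg/s

37.961 kg/s


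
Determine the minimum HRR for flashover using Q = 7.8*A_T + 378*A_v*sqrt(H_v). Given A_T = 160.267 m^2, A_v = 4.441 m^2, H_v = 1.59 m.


7.8*A_T = 1250.1
sqrt(H_v) = 1.2610
378*A_v*sqrt(H_v) = 2116.8
Q = 1250.1 + 2116.8 = 3366.8 kW

3366.8 kW


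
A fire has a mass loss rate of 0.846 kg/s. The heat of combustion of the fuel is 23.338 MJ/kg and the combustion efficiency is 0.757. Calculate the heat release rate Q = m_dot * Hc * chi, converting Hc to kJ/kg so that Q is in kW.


Hc = 23.338 MJ/kg = 23.338 * 1000 kJ/kg = 23338 kJ/kg
Q = 0.846 kg/s * 23338 kJ/kg * 0.757 = 14946 kW

14946 kW


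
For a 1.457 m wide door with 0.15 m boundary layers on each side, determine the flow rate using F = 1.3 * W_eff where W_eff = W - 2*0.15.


W_eff = 1.457 - 0.30 = 1.157 m
F = 1.3 * 1.157 = 1.5041 persons/s

1.5041 persons/s


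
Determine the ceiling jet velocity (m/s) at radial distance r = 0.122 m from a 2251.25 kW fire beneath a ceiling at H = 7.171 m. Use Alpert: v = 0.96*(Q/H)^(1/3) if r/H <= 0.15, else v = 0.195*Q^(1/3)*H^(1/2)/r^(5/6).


r/H = 0.122 / 7.171 = 0.017013
r/H <= 0.15, so v = 0.96*(Q/H)^(1/3)
Q/H = 313.94
(Q/H)^(1/3) = 6.7964
v = 0.96 * 6.7964 = 6.5246 m/s

6.5246 m/s


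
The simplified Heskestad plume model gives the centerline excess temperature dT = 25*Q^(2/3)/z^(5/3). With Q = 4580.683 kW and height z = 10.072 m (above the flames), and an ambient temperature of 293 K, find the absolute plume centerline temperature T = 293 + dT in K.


Q^(2/3) = 275.82
z^(5/3) = 46.974
dT = 25 * 275.82 / 46.974 = 146.79 K
T = 293 + 146.79 = 439.79 K

439.79 K
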